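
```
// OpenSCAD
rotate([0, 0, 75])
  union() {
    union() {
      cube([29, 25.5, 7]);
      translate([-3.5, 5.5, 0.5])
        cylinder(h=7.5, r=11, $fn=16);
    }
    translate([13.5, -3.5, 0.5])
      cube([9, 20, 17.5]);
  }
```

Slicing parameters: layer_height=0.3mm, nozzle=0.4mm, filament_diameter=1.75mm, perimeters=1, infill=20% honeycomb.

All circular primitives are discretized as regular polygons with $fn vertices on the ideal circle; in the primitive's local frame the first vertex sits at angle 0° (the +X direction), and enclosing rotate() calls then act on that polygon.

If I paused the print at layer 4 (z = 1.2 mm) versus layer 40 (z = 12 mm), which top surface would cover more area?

layer 4 (z = 1.2 mm)

Layer 4 (z = 1.2): the 29×25.5 cube contributes its full rectangle (area 739.50 mm²); the cylinder at (-3.5, 5.5): section is a regular 16-gon, circumradius r=11 (area = (16/2)·11.000²·sin(360°/16) = 370.44 mm²); Merging all regions: the regions partially overlap — summed areas 1109.94 mm² minus the doubly-counted overlap 93.18 mm² gives 1016.76 mm² — area = 1016.76 mm²; the 9×20 cube at (13.5, -3.5) contributes its full rectangle (area 180.00 mm²); Combining (union): the regions partially overlap — summed areas 1196.76 mm² minus the doubly-counted overlap 148.50 mm² gives 1048.26 mm² — area = 1048.26 mm²; (rotated 75° about Z; rotation is an isometry so areas/perimeters/island counts are preserved). So its area = 1048.26 mm². Layer 40 (z = 12): the cube is absent (z outside [0, 7]); the cylinder at (-3.5, 5.5) is absent (z outside [0.5, 8]); Combining (union): nothing is present at this height; the cube at (13.5, -3.5) (footprint 9×20) is included at this height (area 180.00 mm²); Merging all regions: only the 9×20 cube at (13.5, -3.5) is present, so the union is just that shape — area = 180.00 mm²; (whole slice rotated 75° about Z — lengths, areas and connectivity unchanged). So its area = 180.00 mm². Layer 4 is larger (1048.26 vs 180.00 mm²).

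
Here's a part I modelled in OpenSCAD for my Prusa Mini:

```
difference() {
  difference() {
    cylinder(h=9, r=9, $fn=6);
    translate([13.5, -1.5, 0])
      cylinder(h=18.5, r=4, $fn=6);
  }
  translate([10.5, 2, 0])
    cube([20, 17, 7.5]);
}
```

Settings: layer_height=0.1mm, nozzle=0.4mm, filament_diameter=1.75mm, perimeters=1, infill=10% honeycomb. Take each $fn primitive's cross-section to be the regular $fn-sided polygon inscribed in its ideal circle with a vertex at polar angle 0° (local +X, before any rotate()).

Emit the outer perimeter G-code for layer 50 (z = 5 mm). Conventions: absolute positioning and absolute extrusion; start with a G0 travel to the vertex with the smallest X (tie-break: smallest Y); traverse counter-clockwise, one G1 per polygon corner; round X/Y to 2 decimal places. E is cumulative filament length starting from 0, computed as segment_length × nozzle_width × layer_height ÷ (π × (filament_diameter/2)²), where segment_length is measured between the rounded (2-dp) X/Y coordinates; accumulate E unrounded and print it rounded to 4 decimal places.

At z = 5 mm: the r=9 cylinder gives a regular 6-gon of circumradius 9 (constant along its height); the r=4 cylinder at (13.5, -1.5) contributes a regular 6-gon of circumradius 4; After the difference (first − rest): starting from the r=9 cylinder, the r=4 cylinder at (13.5, -1.5) misses the remaining region (no effect) — 1 connected region; the cube at (10.5, 2) (footprint 20×17) is included at this height; Subtracting the remaining from the first: starting from that combined region, the 20×17 cube at (10.5, 2) misses the remaining region (no effect) — 1 connected region. The outline is a single polygon with 6 vertices. Extrusion per mm of travel: 0.4 × 0.1 / (π × 0.875²) = 0.016630. Accumulating E over each segment gives final E = 0.8978.

G0 X-9.00 Y0.00 Z5.00
G1 X-4.50 Y-7.79 E0.1496
G1 X4.50 Y-7.79 E0.2993
G1 X9.00 Y0.00 E0.4489
G1 X4.50 Y7.79 E0.5985
G1 X-4.50 Y7.79 E0.7482
G1 X-9.00 Y0.00 E0.8978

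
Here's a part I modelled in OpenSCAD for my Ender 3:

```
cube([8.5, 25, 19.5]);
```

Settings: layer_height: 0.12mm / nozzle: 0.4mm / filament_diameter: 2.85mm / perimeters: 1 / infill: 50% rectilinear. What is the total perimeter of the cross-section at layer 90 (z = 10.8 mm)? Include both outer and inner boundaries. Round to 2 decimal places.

67.00 mm

At z = 10.8 mm: the 8.5×25 cube contributes its full rectangle (perimeter 67.00 mm). Overall, the cross-section is a single solid region. Total boundary length (outer) = 67.00 mm.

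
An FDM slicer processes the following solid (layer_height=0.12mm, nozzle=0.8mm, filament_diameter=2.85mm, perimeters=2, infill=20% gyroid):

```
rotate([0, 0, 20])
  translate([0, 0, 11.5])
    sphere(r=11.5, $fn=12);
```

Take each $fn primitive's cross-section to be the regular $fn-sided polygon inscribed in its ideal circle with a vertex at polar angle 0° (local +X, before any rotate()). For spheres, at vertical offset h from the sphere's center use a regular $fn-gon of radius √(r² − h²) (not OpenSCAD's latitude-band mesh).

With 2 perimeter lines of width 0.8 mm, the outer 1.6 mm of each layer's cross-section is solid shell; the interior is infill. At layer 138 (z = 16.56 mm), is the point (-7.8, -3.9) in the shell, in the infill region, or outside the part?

shell

At z = 16.56 mm: the sphere: section is a regular 12-gon, circumradius = √(r²−h²) = √(11.5²−5.06²) = 10.327; (whole slice rotated 20° about Z — lengths, areas and connectivity unchanged). Overall, the cross-section is a single solid region. Undo the 20° rotation: the query point maps to (-8.663, -0.997) in the un-rotated model frame. The nearest boundary edge runs (-10.33, 0.00)→(-8.94, -5.16); distance from the point to it = 1.35 mm. The point is inside the cross-section, 1.35 mm from the nearest boundary — within the 1.6 mm shell band (2 × 0.8).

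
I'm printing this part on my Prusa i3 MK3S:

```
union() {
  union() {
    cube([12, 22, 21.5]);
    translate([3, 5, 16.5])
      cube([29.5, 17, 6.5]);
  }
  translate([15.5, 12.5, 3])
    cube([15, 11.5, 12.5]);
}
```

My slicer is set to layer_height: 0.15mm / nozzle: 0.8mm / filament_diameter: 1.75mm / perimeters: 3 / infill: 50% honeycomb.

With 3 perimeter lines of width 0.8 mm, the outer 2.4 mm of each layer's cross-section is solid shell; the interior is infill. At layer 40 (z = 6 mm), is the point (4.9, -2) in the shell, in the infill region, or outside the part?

At z = 6 mm: the cube is present — its section is the full 12×22 rectangle; the cube at (3, 5) is not intersected at this z (z outside [16.5, 23]); Merging all regions: only the 12×22 cube is present, so the union is just that shape — 1 connected region; the cube at (15.5, 12.5) (footprint 15×11.5) is included at this height; Taking the union: the 2 present regions are separate (no shared area or edge), so areas and boundary lengths simply add and each stays a separate island — 2 connected regions. Overall, the cross-section has 2 separate islands. The nearest boundary edge runs (12.00, 0.00)→(0.00, 0.00); distance from the point to it = 2.00 mm. The point is not inside any of the regions above, so it lies outside the cross-section (2.00 mm from the nearest boundary).

outside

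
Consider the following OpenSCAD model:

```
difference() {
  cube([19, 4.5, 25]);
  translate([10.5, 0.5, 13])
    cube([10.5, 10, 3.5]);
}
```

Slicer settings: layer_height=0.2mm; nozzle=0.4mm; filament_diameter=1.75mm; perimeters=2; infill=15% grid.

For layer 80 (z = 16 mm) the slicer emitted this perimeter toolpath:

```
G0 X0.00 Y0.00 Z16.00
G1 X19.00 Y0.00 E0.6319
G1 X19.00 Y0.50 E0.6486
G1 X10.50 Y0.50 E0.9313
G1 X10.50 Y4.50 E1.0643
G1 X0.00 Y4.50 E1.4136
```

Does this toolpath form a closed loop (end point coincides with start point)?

Start point (G0): (0.00, 0.00). End point (last G1): the path does not return to the start — open.

no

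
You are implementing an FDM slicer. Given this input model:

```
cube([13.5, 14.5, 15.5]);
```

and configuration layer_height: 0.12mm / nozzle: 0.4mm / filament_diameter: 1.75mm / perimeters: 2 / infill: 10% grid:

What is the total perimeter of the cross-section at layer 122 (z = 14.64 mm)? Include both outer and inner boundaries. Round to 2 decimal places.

At z = 14.64 mm: the cube (footprint 13.5×14.5) is included at this height (perimeter 56.00 mm). Overall, the cross-section is a single solid region. Total boundary length (outer) = 56.00 mm.

56.00 mm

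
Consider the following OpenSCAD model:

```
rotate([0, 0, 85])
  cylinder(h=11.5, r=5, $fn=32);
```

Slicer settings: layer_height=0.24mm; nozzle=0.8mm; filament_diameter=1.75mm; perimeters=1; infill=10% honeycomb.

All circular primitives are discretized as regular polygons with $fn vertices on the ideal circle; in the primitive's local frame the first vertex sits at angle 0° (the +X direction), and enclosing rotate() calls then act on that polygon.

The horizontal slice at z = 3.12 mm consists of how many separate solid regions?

1

At z = 3.12 mm: the r=5 cylinder gives a regular 32-gon of circumradius 5 (constant along its height); (whole slice rotated 85° about Z — lengths, areas and connectivity unchanged). The result has 1 disconnected region.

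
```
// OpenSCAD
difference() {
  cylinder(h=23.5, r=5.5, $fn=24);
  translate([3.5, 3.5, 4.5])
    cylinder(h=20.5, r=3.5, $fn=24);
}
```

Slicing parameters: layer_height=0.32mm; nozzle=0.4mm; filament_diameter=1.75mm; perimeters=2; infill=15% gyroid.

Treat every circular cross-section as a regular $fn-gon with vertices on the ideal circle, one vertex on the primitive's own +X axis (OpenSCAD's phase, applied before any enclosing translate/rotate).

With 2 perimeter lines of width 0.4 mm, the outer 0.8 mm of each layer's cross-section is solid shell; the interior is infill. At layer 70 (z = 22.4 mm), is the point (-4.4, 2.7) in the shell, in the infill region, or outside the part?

shell

At z = 22.4 mm: the r=5.5 cylinder gives a regular 24-gon of circumradius 5.5 (constant along its height); the r=3.5 cylinder at (3.5, 3.5) gives a regular 24-gon of circumradius 3.5 (constant along its height); Taking the first minus the rest: starting from the r=5.5 cylinder, the r=3.5 cylinder at (3.5, 3.5) partially overlaps it — only the 19.91 mm² overlap (of its 38.05 mm²) is removed, clipping the outline — 1 connected region. Overall, the cross-section is a single solid region. The nearest boundary edge runs (-4.76, 2.75)→(-3.89, 3.89); distance from the point to it = 0.32 mm. The point is inside the cross-section, 0.32 mm from the nearest boundary — within the 0.8 mm shell band (2 × 0.4).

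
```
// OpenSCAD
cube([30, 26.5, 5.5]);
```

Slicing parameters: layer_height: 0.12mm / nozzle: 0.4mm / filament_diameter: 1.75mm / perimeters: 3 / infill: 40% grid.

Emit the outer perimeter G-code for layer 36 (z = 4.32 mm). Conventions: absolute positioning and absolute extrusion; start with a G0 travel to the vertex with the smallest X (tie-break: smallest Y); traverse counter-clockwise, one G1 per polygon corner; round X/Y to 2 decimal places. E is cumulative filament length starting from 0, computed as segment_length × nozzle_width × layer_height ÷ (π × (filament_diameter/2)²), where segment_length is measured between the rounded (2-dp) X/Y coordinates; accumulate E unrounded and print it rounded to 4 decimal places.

G0 X0.00 Y0.00 Z4.32
G1 X30.00 Y0.00 E0.5987
G1 X30.00 Y26.50 E1.1275
G1 X0.00 Y26.50 E1.7262
G1 X0.00 Y0.00 E2.2550

At z = 4.32 mm: the cube (footprint 30×26.5) is included at this height. The outline is a single polygon with 4 vertices. Extrusion per mm of travel: 0.4 × 0.12 / (π × 0.875²) = 0.019956. Accumulating E over each segment gives final E = 2.2550.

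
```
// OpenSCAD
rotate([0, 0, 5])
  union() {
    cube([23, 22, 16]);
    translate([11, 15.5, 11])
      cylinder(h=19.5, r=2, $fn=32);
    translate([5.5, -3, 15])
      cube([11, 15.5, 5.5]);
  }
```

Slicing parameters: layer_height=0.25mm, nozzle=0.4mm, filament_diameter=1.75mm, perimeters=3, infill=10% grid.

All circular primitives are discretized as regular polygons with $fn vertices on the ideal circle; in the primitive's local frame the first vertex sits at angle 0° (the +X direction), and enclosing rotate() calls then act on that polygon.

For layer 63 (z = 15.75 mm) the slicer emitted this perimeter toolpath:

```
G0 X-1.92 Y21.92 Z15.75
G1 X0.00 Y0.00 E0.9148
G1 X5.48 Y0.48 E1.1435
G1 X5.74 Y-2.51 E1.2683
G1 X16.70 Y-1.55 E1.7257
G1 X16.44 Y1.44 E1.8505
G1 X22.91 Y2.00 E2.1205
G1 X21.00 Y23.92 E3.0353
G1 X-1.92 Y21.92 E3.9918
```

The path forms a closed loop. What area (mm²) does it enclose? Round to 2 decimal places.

539.09 mm²

Apply the shoelace formula to the sequence of (X, Y) vertices; enclosed area = 539.09 mm².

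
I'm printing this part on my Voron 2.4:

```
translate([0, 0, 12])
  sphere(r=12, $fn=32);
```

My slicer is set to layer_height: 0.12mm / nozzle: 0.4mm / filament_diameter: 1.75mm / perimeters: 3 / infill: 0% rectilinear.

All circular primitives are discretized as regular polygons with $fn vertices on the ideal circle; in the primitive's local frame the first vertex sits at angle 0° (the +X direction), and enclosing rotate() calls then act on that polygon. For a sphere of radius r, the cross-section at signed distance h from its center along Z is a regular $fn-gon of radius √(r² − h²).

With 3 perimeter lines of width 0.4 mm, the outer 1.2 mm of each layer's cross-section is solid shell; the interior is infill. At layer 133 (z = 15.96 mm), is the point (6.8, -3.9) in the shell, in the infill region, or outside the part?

infill

At z = 15.96 mm: the sphere: section is a regular 32-gon, circumradius = √(r²−h²) = √(12²−3.96²) = 11.328. Overall, the cross-section is a single solid region. The nearest boundary edge runs (9.42, -6.29)→(10.47, -4.33); distance from the point to it = 3.44 mm. The point is inside the cross-section and 3.44 mm from the nearest boundary — more than the 1.2 mm shell width (3 × 0.4), so it's in the infill interior.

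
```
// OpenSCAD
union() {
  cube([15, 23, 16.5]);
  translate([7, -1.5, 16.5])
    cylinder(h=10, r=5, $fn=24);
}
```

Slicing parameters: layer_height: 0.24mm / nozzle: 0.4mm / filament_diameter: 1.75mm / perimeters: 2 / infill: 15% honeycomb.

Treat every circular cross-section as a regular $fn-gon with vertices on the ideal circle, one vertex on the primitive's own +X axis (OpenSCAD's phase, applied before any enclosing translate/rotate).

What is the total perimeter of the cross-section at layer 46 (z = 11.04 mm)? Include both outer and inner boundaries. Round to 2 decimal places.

At z = 11.04 mm: the cube is present — its section is the full 15×23 rectangle (perimeter 76.00 mm); the cylinder at (7, -1.5) does not reach this height (z outside [16.5, 26.5]); Combining (union): only the 15×23 cube is present, so the union is just that shape — boundary = 76.00 mm. Overall, the cross-section is a single solid region. Total boundary length (outer) = 76.00 mm.

76.00 mm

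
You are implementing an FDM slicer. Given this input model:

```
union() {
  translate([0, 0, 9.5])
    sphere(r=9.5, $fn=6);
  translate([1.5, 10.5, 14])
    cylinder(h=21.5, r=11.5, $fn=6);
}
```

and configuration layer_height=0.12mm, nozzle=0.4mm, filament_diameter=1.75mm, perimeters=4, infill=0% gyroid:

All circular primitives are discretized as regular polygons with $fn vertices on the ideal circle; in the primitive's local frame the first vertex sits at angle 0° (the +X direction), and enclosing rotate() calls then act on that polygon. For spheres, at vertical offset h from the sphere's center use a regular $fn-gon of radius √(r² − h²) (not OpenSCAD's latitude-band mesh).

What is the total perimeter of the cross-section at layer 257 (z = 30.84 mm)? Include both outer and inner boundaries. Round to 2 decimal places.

69.00 mm

At z = 30.84 mm: the sphere does not reach this height (|z−center|=21.340 > r=9.5); the cylinder at (1.5, 10.5): section is a regular 6-gon, circumradius r=11.5 (perimeter = 2·6·11.500·sin(180°/6) = 69.00 mm); Taking the union: only the r=11.5 cylinder at (1.5, 10.5) is present, so the union is just that shape — boundary = 69.00 mm. Overall, the cross-section is a single solid region. Total boundary length (outer) = 69.00 mm.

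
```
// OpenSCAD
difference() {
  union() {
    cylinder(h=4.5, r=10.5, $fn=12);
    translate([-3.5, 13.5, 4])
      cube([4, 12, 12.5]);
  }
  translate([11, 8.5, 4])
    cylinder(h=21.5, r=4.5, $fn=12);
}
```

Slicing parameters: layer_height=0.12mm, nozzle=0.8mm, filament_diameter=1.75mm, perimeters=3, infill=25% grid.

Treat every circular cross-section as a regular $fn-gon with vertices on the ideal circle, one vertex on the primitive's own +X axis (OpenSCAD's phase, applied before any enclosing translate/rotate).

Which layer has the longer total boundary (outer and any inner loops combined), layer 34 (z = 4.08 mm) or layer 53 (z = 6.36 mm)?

Layer 34 (z = 4.08): the r=10.5 cylinder gives a regular 12-gon of circumradius 10.5 (constant along its height) (perimeter = 2·12·10.500·sin(180°/12) = 65.22 mm); the cube at (-3.5, 13.5) (footprint 4×12) is included at this height (perimeter 32.00 mm); Taking the union: the 2 present regions are separate (no shared area or edge), so areas and boundary lengths simply add and each stays a separate island — boundary = 97.22 mm; the cylinder at (11, 8.5): section is a regular 12-gon, circumradius r=4.5 (perimeter = 2·12·4.500·sin(180°/12) = 27.95 mm); Subtracting the remaining from the first: starting from that combined region, the r=4.5 cylinder at (11, 8.5) partially overlaps it — only the 2.19 mm² overlap (of its 60.75 mm²) is removed, clipping the outline — boundary = 97.38 mm. So its perimeter = 97.38 mm. Layer 53 (z = 6.36): the cylinder is not intersected at this z (z outside [0, 4.5]); the 4×12 cube at (-3.5, 13.5) contributes its full rectangle (perimeter 32.00 mm); Combining (union): only the 4×12 cube at (-3.5, 13.5) is present, so the union is just that shape — boundary = 32.00 mm; the cylinder at (11, 8.5): section is a regular 12-gon, circumradius r=4.5 (perimeter = 2·12·4.500·sin(180°/12) = 27.95 mm); Taking the first minus the rest: starting from the result so far, the r=4.5 cylinder at (11, 8.5) misses the remaining region (no effect) — boundary = 32.00 mm. So its perimeter = 32.00 mm. Layer 34 is larger (97.38 vs 32.00 mm).

layer 34 (z = 4.08 mm)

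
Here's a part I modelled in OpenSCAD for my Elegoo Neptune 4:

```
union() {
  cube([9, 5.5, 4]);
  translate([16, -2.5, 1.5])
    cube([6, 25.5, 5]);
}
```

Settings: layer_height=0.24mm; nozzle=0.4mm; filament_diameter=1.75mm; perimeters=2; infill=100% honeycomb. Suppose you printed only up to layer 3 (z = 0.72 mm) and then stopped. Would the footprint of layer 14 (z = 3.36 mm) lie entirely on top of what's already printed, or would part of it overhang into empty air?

Compare the two slices. At z = 0.72: the 9×5.5 cube contributes its full rectangle (area 49.50 mm²); the cube at (16, -2.5) does not reach this height (z outside [1.5, 6.5]); Taking the union: only the 9×5.5 cube is present, so the union is just that shape — area = 49.50 mm². At z = 3.36: the cube (footprint 9×5.5) is included at this height (area 49.50 mm²); the cube at (16, -2.5) (footprint 6×25.5) is included at this height (area 153.00 mm²); Merging all regions: the 2 present regions are separate (no shared area or edge), so areas and boundary lengths simply add and each stays a separate island — area = 202.50 mm². Checking containment: at z = 3.36 the cross-section extends beyond the z = 0.72 cross-section by about 153.00 mm².

part overhangs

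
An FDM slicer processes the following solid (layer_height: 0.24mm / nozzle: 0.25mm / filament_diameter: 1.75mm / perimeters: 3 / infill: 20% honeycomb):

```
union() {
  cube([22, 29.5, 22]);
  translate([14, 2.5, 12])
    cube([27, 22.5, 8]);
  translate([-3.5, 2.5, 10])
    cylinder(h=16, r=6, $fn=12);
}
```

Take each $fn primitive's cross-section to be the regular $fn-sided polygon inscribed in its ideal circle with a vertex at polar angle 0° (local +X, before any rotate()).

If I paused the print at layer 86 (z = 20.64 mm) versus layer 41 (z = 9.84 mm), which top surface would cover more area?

Layer 86 (z = 20.64): the 22×29.5 cube contributes its full rectangle (area 649.00 mm²); the cube at (14, 2.5) is not intersected at this z (z outside [12, 20]); the cylinder at (-3.5, 2.5): section is a regular 12-gon, circumradius r=6 (area = (12/2)·6.000²·sin(360°/12) = 108.00 mm²); Combining (union): the regions partially overlap — summed areas 757.00 mm² minus the doubly-counted overlap 13.15 mm² gives 743.85 mm² — area = 743.85 mm². So its area = 743.85 mm². Layer 41 (z = 9.84): the cube (footprint 22×29.5) is included at this height (area 649.00 mm²); the cube at (14, 2.5) does not reach this height (z outside [12, 20]); the cylinder at (-3.5, 2.5) is not intersected at this z (z outside [10, 26]); Taking the union: only the 22×29.5 cube is present, so the union is just that shape — area = 649.00 mm². So its area = 649.00 mm². Layer 86 is larger (743.85 vs 649.00 mm²).

layer 86 (z = 20.64 mm)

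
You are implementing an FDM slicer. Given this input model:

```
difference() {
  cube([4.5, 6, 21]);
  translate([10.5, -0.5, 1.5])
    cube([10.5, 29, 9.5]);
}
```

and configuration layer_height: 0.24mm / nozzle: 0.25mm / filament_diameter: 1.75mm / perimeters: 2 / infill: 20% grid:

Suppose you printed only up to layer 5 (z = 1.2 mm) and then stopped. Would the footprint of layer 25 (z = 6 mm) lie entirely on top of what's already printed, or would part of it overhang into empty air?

entirely on top

Compare the two slices. At z = 1.2: the cube (footprint 4.5×6) is included at this height (area 27.00 mm²); the cube at (10.5, -0.5) is absent (z outside [1.5, 11]); Subtracting the remaining from the first: none of the subtracted shapes is present at this height, so the 4.5×6 cube is unchanged — area = 27.00 mm². At z = 6: the cube (footprint 4.5×6) is included at this height (area 27.00 mm²); the cube at (10.5, -0.5) (footprint 10.5×29) is included at this height (area 304.50 mm²); Subtracting the remaining from the first: starting from the 4.5×6 cube (27.00 mm²), the 10.5×29 cube at (10.5, -0.5) misses the remaining region (no effect) — area = 27.00 mm². Checking containment: the cross-section at z = 6 is a subset of the cross-section at z = 1.2.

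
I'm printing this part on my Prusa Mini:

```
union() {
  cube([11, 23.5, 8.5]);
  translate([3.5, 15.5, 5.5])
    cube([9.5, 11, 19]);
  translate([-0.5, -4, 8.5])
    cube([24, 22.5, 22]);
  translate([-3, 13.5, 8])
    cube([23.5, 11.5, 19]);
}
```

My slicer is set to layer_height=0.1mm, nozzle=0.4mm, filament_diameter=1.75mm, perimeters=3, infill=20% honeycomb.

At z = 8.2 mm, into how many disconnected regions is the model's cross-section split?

1

At z = 8.2 mm: the cube (footprint 11×23.5) is included at this height; the 9.5×11 cube at (3.5, 15.5) contributes its full rectangle; the cube at (-0.5, -4) is absent (z outside [8.5, 30.5]); the cube at (-3, 13.5) (footprint 23.5×11.5) is included at this height; Combining (union): the regions partially overlap (shared area 200.25 mm²), so overlapping operands fuse into one piece — 1 connected region. The result has 1 disconnected region.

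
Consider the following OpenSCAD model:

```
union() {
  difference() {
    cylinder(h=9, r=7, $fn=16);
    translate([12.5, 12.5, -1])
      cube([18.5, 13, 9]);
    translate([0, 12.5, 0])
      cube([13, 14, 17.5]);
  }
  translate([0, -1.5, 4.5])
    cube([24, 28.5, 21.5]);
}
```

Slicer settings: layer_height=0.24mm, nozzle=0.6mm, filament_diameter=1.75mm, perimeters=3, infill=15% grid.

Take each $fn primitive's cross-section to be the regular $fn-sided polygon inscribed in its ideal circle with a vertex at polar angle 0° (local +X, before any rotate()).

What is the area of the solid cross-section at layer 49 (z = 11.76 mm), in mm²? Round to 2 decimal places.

At z = 11.76 mm: the cylinder is absent (z outside [0, 9]); the cube at (12.5, 12.5) does not reach this height (z outside [-1, 8]); the cube at (0, 12.5) (footprint 13×14) is included at this height (area 182.00 mm²); Taking the first minus the rest: the first operand is absent here, so nothing remains; the 24×28.5 cube at (0, -1.5) contributes its full rectangle (area 684.00 mm²); Taking the union: only the 24×28.5 cube at (0, -1.5) is present, so the union is just that shape — area = 684.00 mm². Overall, the cross-section is a single solid region. Net area = 684.00 mm².

684.00 mm²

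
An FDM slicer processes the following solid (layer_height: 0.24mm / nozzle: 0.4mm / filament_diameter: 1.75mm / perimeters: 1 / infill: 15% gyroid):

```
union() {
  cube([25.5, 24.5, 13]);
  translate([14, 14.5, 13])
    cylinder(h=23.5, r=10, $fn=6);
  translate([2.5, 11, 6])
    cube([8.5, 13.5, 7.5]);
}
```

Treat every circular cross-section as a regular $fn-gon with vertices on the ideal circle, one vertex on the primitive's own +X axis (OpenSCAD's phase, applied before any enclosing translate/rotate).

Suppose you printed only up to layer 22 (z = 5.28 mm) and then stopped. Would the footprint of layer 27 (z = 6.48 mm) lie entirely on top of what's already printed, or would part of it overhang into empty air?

entirely on top

Compare the two slices. At z = 5.28: the 25.5×24.5 cube contributes its full rectangle (area 624.75 mm²); the cylinder at (14, 14.5) is not intersected at this z (z outside [13, 36.5]); the cube at (2.5, 11) is not intersected at this z (z outside [6, 13.5]); Merging all regions: only the 25.5×24.5 cube is present, so the union is just that shape — area = 624.75 mm². At z = 6.48: the cube is present — its section is the full 25.5×24.5 rectangle (area 624.75 mm²); the cylinder at (14, 14.5) is not intersected at this z (z outside [13, 36.5]); the 8.5×13.5 cube at (2.5, 11) contributes its full rectangle (area 114.75 mm²); Combining (union): the 8.5×13.5 cube at (2.5, 11) lies entirely inside the 25.5×24.5 cube, so the union is just the 25.5×24.5 cube — area = 624.75 mm². Checking containment: the cross-section at z = 6.48 is a subset of the cross-section at z = 5.28.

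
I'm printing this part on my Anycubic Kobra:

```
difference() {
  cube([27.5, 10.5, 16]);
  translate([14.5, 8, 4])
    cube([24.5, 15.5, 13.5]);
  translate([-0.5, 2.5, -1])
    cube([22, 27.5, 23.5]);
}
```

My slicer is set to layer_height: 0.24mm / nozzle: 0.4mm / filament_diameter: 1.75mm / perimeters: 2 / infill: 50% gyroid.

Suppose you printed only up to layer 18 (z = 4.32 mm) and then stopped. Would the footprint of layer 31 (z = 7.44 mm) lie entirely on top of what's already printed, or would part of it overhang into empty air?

entirely on top

Compare the two slices. At z = 4.32: the cube is present — its section is the full 27.5×10.5 rectangle (area 288.75 mm²); the cube at (14.5, 8) is present — its section is the full 24.5×15.5 rectangle (area 379.75 mm²); the 22×27.5 cube at (-0.5, 2.5) contributes its full rectangle (area 605.00 mm²); Subtracting the remaining from the first: starting from the 27.5×10.5 cube (288.75 mm²), the 24.5×15.5 cube at (14.5, 8) partially overlaps it — only the 32.50 mm² overlap (of its 379.75 mm²) is removed, clipping the outline; the 22×27.5 cube at (-0.5, 2.5) partially overlaps it — only the 154.50 mm² overlap (of its 605.00 mm²) is removed, clipping the outline — area = 101.75 mm². At z = 7.44: the cube is present — its section is the full 27.5×10.5 rectangle (area 288.75 mm²); the cube at (14.5, 8) (footprint 24.5×15.5) is included at this height (area 379.75 mm²); the 22×27.5 cube at (-0.5, 2.5) contributes its full rectangle (area 605.00 mm²); After the difference (first − rest): starting from the 27.5×10.5 cube (288.75 mm²), the 24.5×15.5 cube at (14.5, 8) partially overlaps it — only the 32.50 mm² overlap (of its 379.75 mm²) is removed, clipping the outline; the 22×27.5 cube at (-0.5, 2.5) partially overlaps it — only the 154.50 mm² overlap (of its 605.00 mm²) is removed, clipping the outline — area = 101.75 mm². Checking containment: the cross-section at z = 7.44 is a subset of the cross-section at z = 4.32.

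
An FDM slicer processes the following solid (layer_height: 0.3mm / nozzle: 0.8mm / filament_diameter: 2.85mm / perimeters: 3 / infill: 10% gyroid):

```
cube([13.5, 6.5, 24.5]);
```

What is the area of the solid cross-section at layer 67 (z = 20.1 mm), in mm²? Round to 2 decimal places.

87.75 mm²

At z = 20.1 mm: the 13.5×6.5 cube contributes its full rectangle (area 87.75 mm²). Overall, the cross-section is a single solid region. Net area = 87.75 mm².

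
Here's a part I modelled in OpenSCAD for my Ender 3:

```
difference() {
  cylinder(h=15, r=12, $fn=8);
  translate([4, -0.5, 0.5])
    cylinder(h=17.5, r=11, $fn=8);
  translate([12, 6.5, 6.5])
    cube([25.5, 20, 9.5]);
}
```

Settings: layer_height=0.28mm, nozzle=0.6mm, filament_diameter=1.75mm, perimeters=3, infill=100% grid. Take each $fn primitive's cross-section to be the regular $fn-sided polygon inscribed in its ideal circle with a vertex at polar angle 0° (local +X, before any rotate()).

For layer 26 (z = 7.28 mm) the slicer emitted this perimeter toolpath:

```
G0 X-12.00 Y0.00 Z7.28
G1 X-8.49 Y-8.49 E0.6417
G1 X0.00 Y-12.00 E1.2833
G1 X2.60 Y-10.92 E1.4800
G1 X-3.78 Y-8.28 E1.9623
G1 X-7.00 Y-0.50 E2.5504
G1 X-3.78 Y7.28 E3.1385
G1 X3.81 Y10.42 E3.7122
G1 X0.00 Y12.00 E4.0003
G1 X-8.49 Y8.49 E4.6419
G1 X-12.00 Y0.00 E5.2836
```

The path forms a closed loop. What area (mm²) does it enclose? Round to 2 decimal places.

122.79 mm²

Apply the shoelace formula to the sequence of (X, Y) vertices; enclosed area = 122.79 mm².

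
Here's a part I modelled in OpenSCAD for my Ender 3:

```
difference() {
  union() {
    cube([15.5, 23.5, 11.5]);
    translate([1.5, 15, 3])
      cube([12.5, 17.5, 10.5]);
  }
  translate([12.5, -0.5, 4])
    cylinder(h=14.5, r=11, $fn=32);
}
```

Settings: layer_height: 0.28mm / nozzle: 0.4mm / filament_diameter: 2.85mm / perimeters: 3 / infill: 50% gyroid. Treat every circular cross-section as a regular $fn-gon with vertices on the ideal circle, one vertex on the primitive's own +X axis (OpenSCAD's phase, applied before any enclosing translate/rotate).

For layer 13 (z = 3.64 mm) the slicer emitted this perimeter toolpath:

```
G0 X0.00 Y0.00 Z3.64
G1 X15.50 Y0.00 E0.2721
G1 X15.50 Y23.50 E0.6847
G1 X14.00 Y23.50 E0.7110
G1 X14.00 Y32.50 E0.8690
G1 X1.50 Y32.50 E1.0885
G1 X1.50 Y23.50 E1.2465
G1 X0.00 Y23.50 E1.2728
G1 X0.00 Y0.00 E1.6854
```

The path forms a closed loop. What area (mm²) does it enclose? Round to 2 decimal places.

476.75 mm²

Apply the shoelace formula to the sequence of (X, Y) vertices; enclosed area = 476.75 mm².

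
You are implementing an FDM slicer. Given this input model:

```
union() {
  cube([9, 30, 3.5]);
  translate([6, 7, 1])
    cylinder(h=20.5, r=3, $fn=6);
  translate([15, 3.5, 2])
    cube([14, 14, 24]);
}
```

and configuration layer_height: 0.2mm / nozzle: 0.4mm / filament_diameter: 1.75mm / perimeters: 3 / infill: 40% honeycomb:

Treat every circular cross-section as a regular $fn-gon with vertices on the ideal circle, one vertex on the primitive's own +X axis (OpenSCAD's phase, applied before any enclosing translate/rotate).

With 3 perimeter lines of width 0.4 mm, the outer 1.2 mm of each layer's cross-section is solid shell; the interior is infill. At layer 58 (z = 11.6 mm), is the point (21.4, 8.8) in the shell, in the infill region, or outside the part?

infill

At z = 11.6 mm: the cube is absent (z outside [0, 3.5]); the r=3 cylinder at (6, 7) gives a regular 6-gon of circumradius 3 (constant along its height); the 14×14 cube at (15, 3.5) contributes its full rectangle; Merging all regions: the 2 present regions are separate (no shared area or edge), so areas and boundary lengths simply add and each stays a separate island — 2 connected regions. Overall, the cross-section has 2 separate islands. The nearest boundary edge runs (29.00, 3.50)→(15.00, 3.50); distance from the point to it = 5.30 mm. (Shell/infill is judged within the island containing the point — the largest one.) The point is inside the cross-section and 5.30 mm from the nearest boundary — more than the 1.2 mm shell width (3 × 0.4), so it's in the infill interior.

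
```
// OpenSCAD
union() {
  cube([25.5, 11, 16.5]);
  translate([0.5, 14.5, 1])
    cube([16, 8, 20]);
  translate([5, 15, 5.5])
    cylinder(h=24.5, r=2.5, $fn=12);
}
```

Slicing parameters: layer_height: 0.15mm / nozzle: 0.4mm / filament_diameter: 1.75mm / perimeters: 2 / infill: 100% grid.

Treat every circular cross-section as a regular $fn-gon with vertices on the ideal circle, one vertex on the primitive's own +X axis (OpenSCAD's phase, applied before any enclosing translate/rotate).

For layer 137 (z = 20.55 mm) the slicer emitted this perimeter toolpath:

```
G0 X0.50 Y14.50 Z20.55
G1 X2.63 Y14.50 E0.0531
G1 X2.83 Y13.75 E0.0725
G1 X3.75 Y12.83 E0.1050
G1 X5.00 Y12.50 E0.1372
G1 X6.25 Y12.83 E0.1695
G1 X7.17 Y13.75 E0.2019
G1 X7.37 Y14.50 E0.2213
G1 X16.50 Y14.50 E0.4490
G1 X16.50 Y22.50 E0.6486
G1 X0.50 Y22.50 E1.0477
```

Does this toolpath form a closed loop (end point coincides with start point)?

no

Start point (G0): (0.50, 14.50). End point (last G1): the path does not return to the start — open.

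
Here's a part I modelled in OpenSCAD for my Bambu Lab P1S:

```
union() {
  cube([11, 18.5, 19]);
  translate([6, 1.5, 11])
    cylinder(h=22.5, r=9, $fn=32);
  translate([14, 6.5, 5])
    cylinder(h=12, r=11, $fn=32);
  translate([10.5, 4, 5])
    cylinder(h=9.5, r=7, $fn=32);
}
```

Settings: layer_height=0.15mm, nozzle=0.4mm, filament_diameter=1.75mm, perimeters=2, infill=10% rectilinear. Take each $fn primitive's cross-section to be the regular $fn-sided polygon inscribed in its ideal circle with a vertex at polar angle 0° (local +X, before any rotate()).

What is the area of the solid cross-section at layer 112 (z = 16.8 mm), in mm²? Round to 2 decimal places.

561.91 mm²

At z = 16.8 mm: the 11×18.5 cube contributes its full rectangle (area 203.50 mm²); the r=9 cylinder at (6, 1.5) gives a regular 32-gon of circumradius 9 (constant along its height) (area = (32/2)·9.000²·sin(360°/32) = 252.84 mm²); the cylinder at (14, 6.5): section is a regular 32-gon, circumradius r=11 (area = (32/2)·11.000²·sin(360°/32) = 377.69 mm²); the cylinder at (10.5, 4) is not intersected at this z (z outside [5, 14.5]); Combining (union): the regions partially overlap — summed areas 834.03 mm² minus the doubly-counted overlap 272.12 mm² gives 561.91 mm² — area = 561.91 mm². Overall, the cross-section is a single solid region. Net area = 561.91 mm².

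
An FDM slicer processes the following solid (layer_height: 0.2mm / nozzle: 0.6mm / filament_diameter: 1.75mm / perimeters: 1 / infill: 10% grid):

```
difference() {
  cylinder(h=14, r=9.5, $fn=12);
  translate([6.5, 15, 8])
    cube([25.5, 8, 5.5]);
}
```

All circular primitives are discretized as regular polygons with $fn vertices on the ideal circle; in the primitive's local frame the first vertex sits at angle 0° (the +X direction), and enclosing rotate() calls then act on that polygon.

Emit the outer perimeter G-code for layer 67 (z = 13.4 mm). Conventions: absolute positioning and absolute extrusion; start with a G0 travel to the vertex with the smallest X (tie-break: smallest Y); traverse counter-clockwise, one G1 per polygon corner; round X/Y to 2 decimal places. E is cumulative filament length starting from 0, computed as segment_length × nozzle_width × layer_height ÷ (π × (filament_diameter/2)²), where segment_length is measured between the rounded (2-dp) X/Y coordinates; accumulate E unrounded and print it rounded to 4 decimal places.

At z = 13.4 mm: the r=9.5 cylinder gives a regular 12-gon of circumradius 9.5 (constant along its height); the 25.5×8 cube at (6.5, 15) contributes its full rectangle; After the difference (first − rest): starting from the r=9.5 cylinder, the 25.5×8 cube at (6.5, 15) misses the remaining region (no effect) — 1 connected region. The outline is a single polygon with 12 vertices. Extrusion per mm of travel: 0.6 × 0.2 / (π × 0.875²) = 0.049890. Accumulating E over each segment gives final E = 2.9446.

G0 X-9.50 Y0.00 Z13.40
G1 X-8.23 Y-4.75 E0.2453
G1 X-4.75 Y-8.23 E0.4908
G1 X0.00 Y-9.50 E0.7361
G1 X4.75 Y-8.23 E0.9814
G1 X8.23 Y-4.75 E1.2270
G1 X9.50 Y0.00 E1.4723
G1 X8.23 Y4.75 E1.7176
G1 X4.75 Y8.23 E1.9631
G1 X0.00 Y9.50 E2.2084
G1 X-4.75 Y8.23 E2.4537
G1 X-8.23 Y4.75 E2.6992
G1 X-9.50 Y0.00 E2.9446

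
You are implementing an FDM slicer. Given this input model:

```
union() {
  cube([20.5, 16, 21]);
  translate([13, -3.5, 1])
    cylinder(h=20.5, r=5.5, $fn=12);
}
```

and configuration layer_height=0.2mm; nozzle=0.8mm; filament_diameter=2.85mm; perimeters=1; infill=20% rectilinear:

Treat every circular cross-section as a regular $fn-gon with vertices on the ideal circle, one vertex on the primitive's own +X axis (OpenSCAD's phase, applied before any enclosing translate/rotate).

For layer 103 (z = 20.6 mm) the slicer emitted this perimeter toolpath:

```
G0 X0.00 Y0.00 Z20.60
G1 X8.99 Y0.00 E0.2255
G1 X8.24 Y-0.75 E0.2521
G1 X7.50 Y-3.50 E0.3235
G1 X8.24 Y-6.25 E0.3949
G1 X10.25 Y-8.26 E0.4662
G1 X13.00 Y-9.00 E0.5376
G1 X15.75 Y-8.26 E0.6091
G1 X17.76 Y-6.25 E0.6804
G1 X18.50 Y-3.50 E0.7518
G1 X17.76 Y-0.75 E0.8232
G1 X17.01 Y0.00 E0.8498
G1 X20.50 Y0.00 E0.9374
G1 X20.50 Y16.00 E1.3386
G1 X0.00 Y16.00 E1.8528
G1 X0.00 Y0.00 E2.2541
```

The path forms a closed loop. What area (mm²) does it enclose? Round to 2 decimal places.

Apply the shoelace formula to the sequence of (X, Y) vertices; enclosed area = 408.14 mm².

408.14 mm²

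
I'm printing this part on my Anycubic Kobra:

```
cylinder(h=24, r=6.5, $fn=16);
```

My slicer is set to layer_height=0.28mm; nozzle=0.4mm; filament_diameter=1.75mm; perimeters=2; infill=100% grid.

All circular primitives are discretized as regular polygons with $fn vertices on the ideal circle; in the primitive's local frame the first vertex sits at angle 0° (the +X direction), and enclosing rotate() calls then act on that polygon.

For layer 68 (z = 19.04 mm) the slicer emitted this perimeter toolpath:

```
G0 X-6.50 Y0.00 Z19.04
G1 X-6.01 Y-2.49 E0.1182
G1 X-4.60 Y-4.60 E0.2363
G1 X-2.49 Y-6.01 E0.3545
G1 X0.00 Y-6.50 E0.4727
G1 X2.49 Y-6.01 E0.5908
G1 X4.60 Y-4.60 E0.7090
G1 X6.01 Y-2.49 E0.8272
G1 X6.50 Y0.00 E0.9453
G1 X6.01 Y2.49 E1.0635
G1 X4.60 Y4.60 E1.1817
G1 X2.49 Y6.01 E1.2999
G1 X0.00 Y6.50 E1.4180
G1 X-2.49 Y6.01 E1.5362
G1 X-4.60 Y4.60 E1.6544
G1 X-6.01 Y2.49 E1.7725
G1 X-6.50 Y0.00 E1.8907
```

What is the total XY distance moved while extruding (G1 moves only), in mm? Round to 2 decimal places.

Sum the Euclidean lengths of each G1 segment: total = 40.60 mm.

40.60 mm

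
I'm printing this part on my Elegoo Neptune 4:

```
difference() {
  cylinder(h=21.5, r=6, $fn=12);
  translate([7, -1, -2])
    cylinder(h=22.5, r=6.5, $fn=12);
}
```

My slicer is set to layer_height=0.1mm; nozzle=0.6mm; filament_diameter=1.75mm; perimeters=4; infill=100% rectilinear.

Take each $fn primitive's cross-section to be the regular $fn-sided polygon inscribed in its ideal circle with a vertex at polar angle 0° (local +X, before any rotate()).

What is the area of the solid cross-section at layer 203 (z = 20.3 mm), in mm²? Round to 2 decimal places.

72.13 mm²

At z = 20.3 mm: the cylinder: section is a regular 12-gon, circumradius r=6 (area = (12/2)·6.000²·sin(360°/12) = 108.00 mm²); the r=6.5 cylinder at (7, -1) contributes a regular 12-gon of circumradius 6.5 (area = (12/2)·6.500²·sin(360°/12) = 126.75 mm²); Subtracting the remaining from the first: starting from the r=6 cylinder (108.00 mm²), the r=6.5 cylinder at (7, -1) partially overlaps it — only the 35.87 mm² overlap (of its 126.75 mm²) is removed, clipping the outline — area = 72.13 mm². Overall, the cross-section is a single solid region. Net area = 72.13 mm².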